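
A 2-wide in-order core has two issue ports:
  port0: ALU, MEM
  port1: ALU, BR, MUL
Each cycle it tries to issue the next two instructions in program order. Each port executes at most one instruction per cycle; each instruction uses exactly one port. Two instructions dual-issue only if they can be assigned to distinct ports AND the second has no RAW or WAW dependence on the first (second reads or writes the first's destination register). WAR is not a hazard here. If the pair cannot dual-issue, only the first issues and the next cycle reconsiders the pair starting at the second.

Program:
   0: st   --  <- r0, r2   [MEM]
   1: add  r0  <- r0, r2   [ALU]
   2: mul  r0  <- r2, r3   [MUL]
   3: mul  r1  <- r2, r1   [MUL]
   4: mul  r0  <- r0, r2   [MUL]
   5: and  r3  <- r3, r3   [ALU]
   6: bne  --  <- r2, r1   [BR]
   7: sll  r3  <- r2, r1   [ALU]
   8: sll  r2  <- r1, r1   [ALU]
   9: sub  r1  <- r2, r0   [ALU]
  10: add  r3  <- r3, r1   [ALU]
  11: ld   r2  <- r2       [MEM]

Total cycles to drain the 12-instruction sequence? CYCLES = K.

CYCLES = 8

0. st.MEM;add.ALU @i0,i1  | 2-wide
1. mul.MUL @i2  | no-port MUL/MUL
2. mul.MUL @i3  | no-port MUL/MUL
3. mul.MUL;and.ALU @i4,i5  | 2-wide
4. bne.BR;sll.ALU @i6,i7  | 2-wide
5. sll.ALU @i8  | RAW r2
6. sub.ALU @i9  | RAW r1
7. add.ALU;ld.MEM @i10,i11  | 2-wide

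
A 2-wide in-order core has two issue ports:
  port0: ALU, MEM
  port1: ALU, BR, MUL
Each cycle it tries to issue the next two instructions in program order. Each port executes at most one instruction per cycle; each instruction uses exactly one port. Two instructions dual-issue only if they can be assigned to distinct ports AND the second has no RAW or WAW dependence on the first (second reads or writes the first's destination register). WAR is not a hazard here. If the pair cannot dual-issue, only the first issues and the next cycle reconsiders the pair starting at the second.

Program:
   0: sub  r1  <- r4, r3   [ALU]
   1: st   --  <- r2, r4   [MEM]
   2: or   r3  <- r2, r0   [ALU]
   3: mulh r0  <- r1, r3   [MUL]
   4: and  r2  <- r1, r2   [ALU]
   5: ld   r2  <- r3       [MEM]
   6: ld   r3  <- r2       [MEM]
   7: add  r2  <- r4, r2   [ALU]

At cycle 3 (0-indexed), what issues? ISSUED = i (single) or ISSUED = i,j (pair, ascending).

c0: i0,i1 sub.ALU/st.MEM  dual
c1: i2 or.ALU  RAW r3
c2: i3,i4 mulh.MUL/and.ALU  dual
c3: i5 ld.MEM  no-port MEM/MEM
c4: i6,i7 ld.MEM/add.ALU  dual

ISSUED = 5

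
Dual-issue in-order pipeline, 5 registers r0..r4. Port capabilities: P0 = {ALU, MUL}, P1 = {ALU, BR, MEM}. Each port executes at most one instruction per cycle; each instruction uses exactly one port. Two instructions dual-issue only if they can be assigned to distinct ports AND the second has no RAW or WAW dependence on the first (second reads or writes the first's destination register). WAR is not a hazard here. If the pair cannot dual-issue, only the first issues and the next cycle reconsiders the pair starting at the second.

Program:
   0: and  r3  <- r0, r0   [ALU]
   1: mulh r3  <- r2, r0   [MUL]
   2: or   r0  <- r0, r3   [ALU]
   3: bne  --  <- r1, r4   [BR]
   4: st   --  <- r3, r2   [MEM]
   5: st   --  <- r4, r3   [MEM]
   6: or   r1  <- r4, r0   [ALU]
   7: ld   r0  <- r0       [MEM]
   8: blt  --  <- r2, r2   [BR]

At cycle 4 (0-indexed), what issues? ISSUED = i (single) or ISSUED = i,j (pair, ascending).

ISSUED = 5,6

c0: i0 and.ALU  WAW r3
c1: i1 mulh.MUL  RAW r3
c2: i2,i3 or.ALU+bne.BR  2-wide
c3: i4 st.MEM  no-port MEM/MEM
c4: i5,i6 st.MEM+or.ALU  2-wide
c5: i7 ld.MEM  no-port MEM/BR
c6: i8 blt.BR  tail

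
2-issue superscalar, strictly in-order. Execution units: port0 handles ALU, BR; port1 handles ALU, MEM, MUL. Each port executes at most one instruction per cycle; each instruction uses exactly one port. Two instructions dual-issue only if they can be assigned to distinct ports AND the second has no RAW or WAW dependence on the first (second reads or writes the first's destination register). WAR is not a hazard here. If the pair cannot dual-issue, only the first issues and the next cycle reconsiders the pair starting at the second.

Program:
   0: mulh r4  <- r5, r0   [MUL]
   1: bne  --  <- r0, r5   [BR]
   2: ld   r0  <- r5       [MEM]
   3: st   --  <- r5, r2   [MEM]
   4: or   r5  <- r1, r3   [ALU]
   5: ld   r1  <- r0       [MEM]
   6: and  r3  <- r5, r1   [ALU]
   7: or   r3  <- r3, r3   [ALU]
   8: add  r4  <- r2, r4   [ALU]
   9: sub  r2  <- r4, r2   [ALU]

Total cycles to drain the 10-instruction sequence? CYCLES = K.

0. mulh.MUL/bne.BR @i0&i1  | dual
1. ld.MEM @i2  | no-port MEM/MEM
2. st.MEM/or.ALU @i3&i4  | dual
3. ld.MEM @i5  | RAW r1
4. and.ALU @i6  | RAW+WAW r3
5. or.ALU/add.ALU @i7&i8  | dual
6. sub.ALU @i9  | tail

CYCLES = 7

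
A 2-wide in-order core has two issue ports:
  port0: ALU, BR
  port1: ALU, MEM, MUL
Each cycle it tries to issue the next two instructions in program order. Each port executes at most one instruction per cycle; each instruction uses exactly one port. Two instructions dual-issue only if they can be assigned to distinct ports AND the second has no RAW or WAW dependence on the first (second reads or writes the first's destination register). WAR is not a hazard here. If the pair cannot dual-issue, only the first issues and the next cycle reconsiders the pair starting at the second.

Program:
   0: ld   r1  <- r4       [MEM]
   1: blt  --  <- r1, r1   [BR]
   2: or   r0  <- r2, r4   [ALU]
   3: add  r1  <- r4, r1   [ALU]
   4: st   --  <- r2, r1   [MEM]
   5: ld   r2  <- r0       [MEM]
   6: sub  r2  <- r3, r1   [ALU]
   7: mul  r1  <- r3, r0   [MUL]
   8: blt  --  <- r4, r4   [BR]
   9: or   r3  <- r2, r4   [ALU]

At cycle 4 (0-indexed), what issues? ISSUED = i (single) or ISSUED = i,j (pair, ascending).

ISSUED = 5

c0: i0 ld.MEM  RAW r1
c1: i1+i2 blt.BR/or.ALU  pair
c2: i3 add.ALU  RAW r1
c3: i4 st.MEM  no-port MEM/MEM
c4: i5 ld.MEM  WAW r2
c5: i6+i7 sub.ALU/mul.MUL  pair
c6: i8+i9 blt.BR/or.ALU  pair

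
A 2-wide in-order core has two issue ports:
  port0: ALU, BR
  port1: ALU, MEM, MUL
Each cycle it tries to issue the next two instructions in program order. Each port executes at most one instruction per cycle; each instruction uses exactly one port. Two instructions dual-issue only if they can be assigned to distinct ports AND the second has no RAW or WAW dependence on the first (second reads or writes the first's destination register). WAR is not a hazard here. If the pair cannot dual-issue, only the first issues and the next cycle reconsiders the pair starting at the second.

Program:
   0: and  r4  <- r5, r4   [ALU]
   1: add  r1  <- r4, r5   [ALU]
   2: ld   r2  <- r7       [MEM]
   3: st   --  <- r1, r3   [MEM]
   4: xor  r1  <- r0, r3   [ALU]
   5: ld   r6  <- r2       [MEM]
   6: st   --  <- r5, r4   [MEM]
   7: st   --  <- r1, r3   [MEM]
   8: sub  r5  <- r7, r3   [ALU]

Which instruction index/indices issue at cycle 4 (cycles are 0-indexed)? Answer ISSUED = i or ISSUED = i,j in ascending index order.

ISSUED = 6

[0] i0  and.ALU  -- RAW r4
[1] i1/i2  add.ALU ld.MEM  -- pair
[2] i3/i4  st.MEM xor.ALU  -- pair
[3] i5  ld.MEM  -- no-port MEM/MEM
[4] i6  st.MEM  -- no-port MEM/MEM
[5] i7/i8  st.MEM sub.ALU  -- pair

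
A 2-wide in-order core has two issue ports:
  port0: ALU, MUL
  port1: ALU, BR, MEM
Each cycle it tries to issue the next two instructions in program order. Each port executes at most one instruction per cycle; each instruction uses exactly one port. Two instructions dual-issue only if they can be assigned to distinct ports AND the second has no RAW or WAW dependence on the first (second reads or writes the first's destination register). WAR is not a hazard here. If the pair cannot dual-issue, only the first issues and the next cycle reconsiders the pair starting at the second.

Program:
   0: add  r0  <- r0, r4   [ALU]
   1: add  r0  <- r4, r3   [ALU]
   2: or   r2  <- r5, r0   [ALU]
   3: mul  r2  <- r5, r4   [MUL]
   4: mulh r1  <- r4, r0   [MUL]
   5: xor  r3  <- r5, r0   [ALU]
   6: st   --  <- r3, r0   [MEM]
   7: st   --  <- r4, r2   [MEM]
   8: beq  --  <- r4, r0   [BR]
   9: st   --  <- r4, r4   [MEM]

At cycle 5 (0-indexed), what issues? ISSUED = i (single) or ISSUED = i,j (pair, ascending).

ISSUED = 6

c0: i0 add.ALU  WAW r0
c1: i1 add.ALU  RAW r0
c2: i2 or.ALU  WAW r2
c3: i3 mul.MUL  no-port MUL/MUL
c4: i4+i5 mulh.MUL+xor.ALU  dual
c5: i6 st.MEM  no-port MEM/MEM
c6: i7 st.MEM  no-port MEM/BR
c7: i8 beq.BR  no-port BR/MEM
c8: i9 st.MEM  tail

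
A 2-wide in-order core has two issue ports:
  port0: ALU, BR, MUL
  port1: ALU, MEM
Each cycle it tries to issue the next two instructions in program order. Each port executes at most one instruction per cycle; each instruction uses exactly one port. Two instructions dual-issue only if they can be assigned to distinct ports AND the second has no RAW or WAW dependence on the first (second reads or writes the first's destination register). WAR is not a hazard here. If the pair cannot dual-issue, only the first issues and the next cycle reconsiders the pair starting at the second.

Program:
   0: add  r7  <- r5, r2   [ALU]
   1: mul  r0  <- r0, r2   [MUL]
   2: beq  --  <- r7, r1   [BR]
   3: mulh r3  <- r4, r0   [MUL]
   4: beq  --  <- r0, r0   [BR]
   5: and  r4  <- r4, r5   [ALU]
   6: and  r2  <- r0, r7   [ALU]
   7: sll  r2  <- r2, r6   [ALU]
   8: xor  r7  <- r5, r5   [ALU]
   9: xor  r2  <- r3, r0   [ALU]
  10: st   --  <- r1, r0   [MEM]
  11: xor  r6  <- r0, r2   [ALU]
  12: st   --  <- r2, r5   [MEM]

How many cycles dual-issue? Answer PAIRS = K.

PAIRS = 5

0. add+mul @i0&i1  | 2-wide
1. beq @i2  | no-port BR/MUL
2. mulh @i3  | no-port MUL/BR
3. beq+and @i4&i5  | 2-wide
4. and @i6  | RAW+WAW r2
5. sll+xor @i7&i8  | 2-wide
6. xor+st @i9&i10  | 2-wide
7. xor+st @i11&i12  | 2-wide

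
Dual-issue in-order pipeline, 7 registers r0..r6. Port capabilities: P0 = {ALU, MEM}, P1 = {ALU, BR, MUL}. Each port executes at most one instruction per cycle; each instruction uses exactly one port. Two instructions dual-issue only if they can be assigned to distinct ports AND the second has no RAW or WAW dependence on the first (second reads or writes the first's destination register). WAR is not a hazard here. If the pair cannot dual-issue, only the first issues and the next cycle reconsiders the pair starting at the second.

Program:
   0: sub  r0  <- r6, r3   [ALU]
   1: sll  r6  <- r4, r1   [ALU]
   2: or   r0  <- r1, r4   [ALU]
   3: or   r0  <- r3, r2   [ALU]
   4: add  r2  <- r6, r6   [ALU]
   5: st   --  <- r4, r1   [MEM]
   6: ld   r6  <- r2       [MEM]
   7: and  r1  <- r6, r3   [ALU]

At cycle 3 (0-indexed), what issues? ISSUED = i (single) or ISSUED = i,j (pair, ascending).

  cy0 -> i0/i1 (sub+sll) pair
  cy1 -> i2 (or) WAW r0
  cy2 -> i3/i4 (or+add) pair
  cy3 -> i5 (st) no-port MEM/MEM
  cy4 -> i6 (ld) RAW r6
  cy5 -> i7 (and) tail

ISSUED = 5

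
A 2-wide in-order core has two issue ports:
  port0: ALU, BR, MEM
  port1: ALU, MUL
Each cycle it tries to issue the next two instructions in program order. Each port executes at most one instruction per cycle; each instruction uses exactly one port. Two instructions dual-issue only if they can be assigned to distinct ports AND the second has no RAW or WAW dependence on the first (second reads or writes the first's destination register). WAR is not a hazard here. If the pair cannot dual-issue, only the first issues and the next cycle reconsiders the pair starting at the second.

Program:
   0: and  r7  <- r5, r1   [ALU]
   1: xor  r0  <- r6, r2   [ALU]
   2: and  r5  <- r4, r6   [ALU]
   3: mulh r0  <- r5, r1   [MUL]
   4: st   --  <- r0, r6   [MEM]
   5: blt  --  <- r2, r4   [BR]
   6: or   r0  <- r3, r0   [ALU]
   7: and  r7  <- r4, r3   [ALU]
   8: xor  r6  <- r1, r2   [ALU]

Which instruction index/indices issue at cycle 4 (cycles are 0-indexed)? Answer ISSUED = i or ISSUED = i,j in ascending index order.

t=0 i0/i1:and/xor ; 2-wide
t=1 i2:and ; RAW r5
t=2 i3:mulh ; RAW r0
t=3 i4:st ; no-port MEM/BR
t=4 i5/i6:blt/or ; 2-wide
t=5 i7/i8:and/xor ; 2-wide

ISSUED = 5,6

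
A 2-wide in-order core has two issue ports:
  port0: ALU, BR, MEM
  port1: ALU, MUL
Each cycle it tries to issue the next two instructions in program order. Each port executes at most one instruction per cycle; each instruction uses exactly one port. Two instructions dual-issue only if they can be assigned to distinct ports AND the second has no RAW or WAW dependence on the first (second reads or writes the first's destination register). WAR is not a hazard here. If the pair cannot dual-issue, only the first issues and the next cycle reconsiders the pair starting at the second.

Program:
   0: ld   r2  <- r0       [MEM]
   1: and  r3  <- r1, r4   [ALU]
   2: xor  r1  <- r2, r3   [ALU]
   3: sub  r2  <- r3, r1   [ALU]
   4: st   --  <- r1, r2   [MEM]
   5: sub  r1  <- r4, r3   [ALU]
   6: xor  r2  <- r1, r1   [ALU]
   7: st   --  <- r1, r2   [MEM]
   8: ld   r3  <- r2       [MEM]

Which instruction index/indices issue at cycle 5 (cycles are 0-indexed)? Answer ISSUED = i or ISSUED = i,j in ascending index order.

0. ld.MEM and.ALU @i0,i1  | 2-wide
1. xor.ALU @i2  | RAW r1
2. sub.ALU @i3  | RAW r2
3. st.MEM sub.ALU @i4,i5  | 2-wide
4. xor.ALU @i6  | RAW r2
5. st.MEM @i7  | no-port MEM/MEM
6. ld.MEM @i8  | tail

ISSUED = 7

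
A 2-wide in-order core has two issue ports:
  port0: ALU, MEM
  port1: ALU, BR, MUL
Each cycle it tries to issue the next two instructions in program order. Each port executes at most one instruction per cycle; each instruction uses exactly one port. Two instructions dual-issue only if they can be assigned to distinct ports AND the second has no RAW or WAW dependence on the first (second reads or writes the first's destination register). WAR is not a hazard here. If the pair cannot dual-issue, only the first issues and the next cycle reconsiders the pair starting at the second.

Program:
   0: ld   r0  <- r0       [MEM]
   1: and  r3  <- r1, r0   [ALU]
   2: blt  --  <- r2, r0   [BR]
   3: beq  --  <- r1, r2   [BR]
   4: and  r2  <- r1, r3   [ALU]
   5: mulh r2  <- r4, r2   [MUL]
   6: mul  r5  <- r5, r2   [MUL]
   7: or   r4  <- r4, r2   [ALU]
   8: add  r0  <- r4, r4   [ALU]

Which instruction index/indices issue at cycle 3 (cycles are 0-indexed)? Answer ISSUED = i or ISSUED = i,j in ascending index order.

c0: i0 ld.MEM  RAW r0
c1: i1/i2 and.ALU;blt.BR  dual
c2: i3/i4 beq.BR;and.ALU  dual
c3: i5 mulh.MUL  no-port MUL/MUL
c4: i6/i7 mul.MUL;or.ALU  dual
c5: i8 add.ALU  tail

ISSUED = 5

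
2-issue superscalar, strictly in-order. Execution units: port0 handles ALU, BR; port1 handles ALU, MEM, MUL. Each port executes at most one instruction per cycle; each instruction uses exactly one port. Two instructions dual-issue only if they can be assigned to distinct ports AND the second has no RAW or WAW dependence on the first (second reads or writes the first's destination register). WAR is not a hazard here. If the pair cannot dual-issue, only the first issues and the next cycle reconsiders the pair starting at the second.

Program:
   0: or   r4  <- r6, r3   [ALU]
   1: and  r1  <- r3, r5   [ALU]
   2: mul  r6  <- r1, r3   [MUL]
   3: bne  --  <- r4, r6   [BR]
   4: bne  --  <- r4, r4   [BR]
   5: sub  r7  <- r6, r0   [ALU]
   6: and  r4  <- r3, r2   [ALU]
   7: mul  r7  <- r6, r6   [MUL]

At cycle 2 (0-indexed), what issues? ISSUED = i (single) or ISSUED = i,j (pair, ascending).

ISSUED = 3

c0: i0/i1 or.ALU/and.ALU  dual
c1: i2 mul.MUL  RAW r6
c2: i3 bne.BR  no-port BR/BR
c3: i4/i5 bne.BR/sub.ALU  dual
c4: i6/i7 and.ALU/mul.MUL  dual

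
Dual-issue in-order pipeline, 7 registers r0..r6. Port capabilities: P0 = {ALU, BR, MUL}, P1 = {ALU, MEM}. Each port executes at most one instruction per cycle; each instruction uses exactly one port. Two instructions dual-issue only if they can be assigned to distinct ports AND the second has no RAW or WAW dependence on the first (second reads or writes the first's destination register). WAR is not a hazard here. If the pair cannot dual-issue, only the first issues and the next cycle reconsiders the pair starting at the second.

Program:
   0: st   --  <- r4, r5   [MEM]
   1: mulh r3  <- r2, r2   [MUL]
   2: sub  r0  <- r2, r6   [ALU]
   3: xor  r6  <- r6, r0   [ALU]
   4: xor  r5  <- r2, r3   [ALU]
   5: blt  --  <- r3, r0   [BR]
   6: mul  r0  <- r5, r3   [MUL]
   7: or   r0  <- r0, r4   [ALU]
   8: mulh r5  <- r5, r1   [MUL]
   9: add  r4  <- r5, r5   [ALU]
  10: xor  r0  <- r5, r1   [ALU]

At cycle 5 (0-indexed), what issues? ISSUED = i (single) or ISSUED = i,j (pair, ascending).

  cy0 -> i0,i1 (st.MEM;mulh.MUL) 2-wide
  cy1 -> i2 (sub.ALU) RAW r0
  cy2 -> i3,i4 (xor.ALU;xor.ALU) 2-wide
  cy3 -> i5 (blt.BR) no-port BR/MUL
  cy4 -> i6 (mul.MUL) RAW+WAW r0
  cy5 -> i7,i8 (or.ALU;mulh.MUL) 2-wide
  cy6 -> i9,i10 (add.ALU;xor.ALU) 2-wide

ISSUED = 7,8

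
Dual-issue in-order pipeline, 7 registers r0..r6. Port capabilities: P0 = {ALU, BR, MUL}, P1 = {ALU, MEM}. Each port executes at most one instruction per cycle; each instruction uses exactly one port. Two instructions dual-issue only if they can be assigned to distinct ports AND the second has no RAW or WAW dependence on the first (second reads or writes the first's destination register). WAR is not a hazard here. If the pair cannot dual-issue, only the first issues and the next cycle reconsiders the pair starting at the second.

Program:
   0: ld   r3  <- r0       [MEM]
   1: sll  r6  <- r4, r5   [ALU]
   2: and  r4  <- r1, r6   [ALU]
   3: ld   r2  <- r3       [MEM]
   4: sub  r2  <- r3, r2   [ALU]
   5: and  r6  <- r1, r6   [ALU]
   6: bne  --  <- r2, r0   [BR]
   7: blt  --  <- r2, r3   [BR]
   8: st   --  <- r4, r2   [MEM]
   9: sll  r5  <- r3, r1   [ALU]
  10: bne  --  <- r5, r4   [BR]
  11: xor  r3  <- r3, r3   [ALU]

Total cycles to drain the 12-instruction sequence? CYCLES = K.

[0] i0+i1  ld;sll  -- 2-wide
[1] i2+i3  and;ld  -- 2-wide
[2] i4+i5  sub;and  -- 2-wide
[3] i6  bne  -- no-port BR/BR
[4] i7+i8  blt;st  -- 2-wide
[5] i9  sll  -- RAW r5
[6] i10+i11  bne;xor  -- 2-wide

CYCLES = 7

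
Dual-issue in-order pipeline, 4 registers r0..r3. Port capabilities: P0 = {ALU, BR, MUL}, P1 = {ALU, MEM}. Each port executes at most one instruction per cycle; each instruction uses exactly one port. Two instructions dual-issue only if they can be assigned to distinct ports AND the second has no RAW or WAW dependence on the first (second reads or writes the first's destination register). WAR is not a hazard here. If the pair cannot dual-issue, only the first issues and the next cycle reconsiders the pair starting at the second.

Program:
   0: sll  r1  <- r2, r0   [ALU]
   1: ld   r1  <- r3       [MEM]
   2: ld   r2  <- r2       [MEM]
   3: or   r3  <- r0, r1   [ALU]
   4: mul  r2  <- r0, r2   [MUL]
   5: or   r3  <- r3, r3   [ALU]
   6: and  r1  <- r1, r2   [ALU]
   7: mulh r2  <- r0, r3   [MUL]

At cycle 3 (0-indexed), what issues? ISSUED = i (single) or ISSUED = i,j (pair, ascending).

ISSUED = 4,5

  cy0 -> i0 (sll) WAW r1
  cy1 -> i1 (ld) no-port MEM/MEM
  cy2 -> i2+i3 (ld;or) pair
  cy3 -> i4+i5 (mul;or) pair
  cy4 -> i6+i7 (and;mulh) pair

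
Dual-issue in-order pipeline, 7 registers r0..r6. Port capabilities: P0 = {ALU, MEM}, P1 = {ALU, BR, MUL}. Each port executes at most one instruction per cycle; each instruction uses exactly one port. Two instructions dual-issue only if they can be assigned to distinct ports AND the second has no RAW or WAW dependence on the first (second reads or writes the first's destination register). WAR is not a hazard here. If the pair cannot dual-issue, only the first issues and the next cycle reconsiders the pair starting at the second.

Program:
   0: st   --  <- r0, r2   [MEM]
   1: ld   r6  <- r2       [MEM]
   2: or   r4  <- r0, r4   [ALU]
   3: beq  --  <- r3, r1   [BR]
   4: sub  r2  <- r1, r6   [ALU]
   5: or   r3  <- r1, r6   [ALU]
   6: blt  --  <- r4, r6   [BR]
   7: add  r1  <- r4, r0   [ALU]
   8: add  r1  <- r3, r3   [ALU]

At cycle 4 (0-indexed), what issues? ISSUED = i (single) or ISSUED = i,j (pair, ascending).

ISSUED = 7

0. st @i0  | no-port MEM/MEM
1. ld/or @i1/i2  | pair
2. beq/sub @i3/i4  | pair
3. or/blt @i5/i6  | pair
4. add @i7  | WAW r1
5. add @i8  | tail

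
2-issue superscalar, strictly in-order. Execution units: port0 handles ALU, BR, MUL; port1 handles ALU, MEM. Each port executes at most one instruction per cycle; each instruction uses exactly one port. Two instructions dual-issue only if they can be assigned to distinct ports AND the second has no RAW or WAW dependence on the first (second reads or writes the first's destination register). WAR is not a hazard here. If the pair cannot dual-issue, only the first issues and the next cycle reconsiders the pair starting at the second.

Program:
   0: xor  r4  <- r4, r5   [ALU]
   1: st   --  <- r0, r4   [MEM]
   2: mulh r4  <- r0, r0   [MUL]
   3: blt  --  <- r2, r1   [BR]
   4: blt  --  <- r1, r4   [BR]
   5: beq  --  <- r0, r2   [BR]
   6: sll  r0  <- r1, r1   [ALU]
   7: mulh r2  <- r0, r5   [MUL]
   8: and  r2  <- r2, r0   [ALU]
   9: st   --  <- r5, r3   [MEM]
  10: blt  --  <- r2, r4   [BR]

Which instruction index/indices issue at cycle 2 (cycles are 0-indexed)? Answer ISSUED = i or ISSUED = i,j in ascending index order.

ISSUED = 3

0. xor @i0  | RAW r4
1. st+mulh @i1,i2  | 2-wide
2. blt @i3  | no-port BR/BR
3. blt @i4  | no-port BR/BR
4. beq+sll @i5,i6  | 2-wide
5. mulh @i7  | RAW+WAW r2
6. and+st @i8,i9  | 2-wide
7. blt @i10  | tail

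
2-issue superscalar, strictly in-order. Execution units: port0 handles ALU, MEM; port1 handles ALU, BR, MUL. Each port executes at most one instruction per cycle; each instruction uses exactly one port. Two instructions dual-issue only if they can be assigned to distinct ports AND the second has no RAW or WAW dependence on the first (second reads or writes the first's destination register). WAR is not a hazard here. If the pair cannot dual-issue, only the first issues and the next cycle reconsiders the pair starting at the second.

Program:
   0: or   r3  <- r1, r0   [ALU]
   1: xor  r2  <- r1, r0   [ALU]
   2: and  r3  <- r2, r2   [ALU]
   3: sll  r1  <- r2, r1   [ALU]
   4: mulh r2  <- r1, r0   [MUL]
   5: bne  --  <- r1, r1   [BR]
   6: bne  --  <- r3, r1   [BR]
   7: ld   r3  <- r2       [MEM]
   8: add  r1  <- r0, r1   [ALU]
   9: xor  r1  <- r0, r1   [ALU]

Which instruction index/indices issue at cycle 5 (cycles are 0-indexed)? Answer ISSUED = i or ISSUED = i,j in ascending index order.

ISSUED = 8

t=0 i0/i1:or+xor ; pair
t=1 i2/i3:and+sll ; pair
t=2 i4:mulh ; no-port MUL/BR
t=3 i5:bne ; no-port BR/BR
t=4 i6/i7:bne+ld ; pair
t=5 i8:add ; RAW+WAW r1
t=6 i9:xor ; tail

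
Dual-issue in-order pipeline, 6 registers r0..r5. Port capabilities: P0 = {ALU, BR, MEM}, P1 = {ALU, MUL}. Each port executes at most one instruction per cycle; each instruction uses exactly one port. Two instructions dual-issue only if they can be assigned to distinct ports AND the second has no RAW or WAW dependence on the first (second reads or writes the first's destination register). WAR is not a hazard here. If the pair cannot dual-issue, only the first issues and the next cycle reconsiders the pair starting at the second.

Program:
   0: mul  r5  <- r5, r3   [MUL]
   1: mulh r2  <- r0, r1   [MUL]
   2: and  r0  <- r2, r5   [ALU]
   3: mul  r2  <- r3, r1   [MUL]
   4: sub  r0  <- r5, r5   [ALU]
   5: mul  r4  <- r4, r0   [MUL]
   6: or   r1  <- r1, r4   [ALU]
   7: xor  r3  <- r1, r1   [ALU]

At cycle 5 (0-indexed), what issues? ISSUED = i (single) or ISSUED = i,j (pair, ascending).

  cy0 -> i0 (mul.MUL) no-port MUL/MUL
  cy1 -> i1 (mulh.MUL) RAW r2
  cy2 -> i2,i3 (and.ALU/mul.MUL) pair
  cy3 -> i4 (sub.ALU) RAW r0
  cy4 -> i5 (mul.MUL) RAW r4
  cy5 -> i6 (or.ALU) RAW r1
  cy6 -> i7 (xor.ALU) tail

ISSUED = 6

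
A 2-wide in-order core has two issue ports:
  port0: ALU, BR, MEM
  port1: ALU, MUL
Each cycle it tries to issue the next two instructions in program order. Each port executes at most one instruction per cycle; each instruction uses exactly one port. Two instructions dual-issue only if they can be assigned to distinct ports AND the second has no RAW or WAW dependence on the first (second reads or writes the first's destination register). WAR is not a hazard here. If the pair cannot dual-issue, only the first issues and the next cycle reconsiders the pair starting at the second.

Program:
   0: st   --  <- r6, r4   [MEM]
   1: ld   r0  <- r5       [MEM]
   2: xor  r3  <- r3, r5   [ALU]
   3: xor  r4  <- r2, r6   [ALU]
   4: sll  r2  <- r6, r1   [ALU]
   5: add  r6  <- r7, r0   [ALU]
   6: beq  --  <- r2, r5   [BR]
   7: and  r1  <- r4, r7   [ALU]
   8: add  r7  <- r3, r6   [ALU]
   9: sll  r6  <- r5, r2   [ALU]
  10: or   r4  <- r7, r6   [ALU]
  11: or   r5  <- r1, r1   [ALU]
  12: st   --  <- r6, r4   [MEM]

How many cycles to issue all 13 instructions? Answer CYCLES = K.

  cy0 -> i0 (st) no-port MEM/MEM
  cy1 -> i1,i2 (ld/xor) pair
  cy2 -> i3,i4 (xor/sll) pair
  cy3 -> i5,i6 (add/beq) pair
  cy4 -> i7,i8 (and/add) pair
  cy5 -> i9 (sll) RAW r6
  cy6 -> i10,i11 (or/or) pair
  cy7 -> i12 (st) tail

CYCLES = 8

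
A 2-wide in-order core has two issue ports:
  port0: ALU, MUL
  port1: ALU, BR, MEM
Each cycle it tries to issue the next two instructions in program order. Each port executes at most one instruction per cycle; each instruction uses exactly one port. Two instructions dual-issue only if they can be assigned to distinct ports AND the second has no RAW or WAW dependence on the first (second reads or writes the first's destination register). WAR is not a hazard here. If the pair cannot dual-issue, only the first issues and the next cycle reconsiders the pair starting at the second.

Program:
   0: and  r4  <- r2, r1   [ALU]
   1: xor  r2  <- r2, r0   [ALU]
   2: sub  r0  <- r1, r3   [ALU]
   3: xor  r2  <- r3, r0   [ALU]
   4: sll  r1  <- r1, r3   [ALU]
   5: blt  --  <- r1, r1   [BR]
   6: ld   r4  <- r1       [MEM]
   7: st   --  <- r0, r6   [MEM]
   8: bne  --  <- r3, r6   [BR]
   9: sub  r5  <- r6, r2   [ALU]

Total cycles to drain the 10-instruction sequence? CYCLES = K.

CYCLES = 7

[0] i0+i1  and;xor  -- 2-wide
[1] i2  sub  -- RAW r0
[2] i3+i4  xor;sll  -- 2-wide
[3] i5  blt  -- no-port BR/MEM
[4] i6  ld  -- no-port MEM/MEM
[5] i7  st  -- no-port MEM/BR
[6] i8+i9  bne;sub  -- 2-wide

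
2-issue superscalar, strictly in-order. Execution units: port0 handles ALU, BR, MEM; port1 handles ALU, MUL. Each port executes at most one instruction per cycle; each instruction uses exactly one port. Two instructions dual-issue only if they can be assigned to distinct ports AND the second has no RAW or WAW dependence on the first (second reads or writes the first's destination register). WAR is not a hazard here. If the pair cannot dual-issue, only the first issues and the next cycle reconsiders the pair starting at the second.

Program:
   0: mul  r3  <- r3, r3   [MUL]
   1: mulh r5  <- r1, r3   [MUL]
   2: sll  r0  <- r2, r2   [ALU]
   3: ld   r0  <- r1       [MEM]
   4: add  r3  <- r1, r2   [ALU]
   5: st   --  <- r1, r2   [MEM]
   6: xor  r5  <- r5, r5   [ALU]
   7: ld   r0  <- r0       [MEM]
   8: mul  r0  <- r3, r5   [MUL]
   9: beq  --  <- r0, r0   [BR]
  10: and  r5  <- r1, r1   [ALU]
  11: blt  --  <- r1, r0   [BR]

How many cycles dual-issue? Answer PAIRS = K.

t=0 i0:mul.MUL ; no-port MUL/MUL
t=1 i1+i2:mulh.MUL/sll.ALU ; pair
t=2 i3+i4:ld.MEM/add.ALU ; pair
t=3 i5+i6:st.MEM/xor.ALU ; pair
t=4 i7:ld.MEM ; WAW r0
t=5 i8:mul.MUL ; RAW r0
t=6 i9+i10:beq.BR/and.ALU ; pair
t=7 i11:blt.BR ; tail

PAIRS = 4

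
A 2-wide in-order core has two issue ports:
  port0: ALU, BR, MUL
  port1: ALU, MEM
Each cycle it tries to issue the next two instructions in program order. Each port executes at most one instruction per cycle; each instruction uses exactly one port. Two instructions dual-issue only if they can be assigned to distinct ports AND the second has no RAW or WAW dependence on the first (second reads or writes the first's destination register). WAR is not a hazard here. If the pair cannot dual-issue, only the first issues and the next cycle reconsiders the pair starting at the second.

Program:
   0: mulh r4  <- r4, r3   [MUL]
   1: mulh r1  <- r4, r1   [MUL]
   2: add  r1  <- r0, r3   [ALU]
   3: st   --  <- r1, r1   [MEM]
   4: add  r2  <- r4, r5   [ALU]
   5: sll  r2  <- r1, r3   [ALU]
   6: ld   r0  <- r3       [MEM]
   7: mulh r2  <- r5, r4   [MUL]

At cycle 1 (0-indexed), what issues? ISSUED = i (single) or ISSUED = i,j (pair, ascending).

ISSUED = 1

t=0 i0:mulh ; no-port MUL/MUL
t=1 i1:mulh ; WAW r1
t=2 i2:add ; RAW r1
t=3 i3/i4:st add ; 2-wide
t=4 i5/i6:sll ld ; 2-wide
t=5 i7:mulh ; tail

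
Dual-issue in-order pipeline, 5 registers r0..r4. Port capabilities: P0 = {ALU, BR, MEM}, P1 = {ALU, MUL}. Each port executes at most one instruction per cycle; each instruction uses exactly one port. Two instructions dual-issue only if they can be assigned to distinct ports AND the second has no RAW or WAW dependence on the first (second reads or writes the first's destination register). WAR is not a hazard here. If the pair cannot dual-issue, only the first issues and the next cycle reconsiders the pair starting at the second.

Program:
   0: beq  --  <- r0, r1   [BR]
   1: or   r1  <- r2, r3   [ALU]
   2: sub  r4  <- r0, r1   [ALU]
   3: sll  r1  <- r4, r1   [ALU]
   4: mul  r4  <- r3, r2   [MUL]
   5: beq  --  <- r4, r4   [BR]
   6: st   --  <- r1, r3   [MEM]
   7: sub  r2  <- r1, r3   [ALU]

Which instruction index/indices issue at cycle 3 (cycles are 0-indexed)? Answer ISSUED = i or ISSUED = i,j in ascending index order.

#0 head=0: beq or i0,i1 2-wide
#1 head=2: sub i2 RAW r4
#2 head=3: sll mul i3,i4 2-wide
#3 head=5: beq i5 no-port BR/MEM
#4 head=6: st sub i6,i7 2-wide

ISSUED = 5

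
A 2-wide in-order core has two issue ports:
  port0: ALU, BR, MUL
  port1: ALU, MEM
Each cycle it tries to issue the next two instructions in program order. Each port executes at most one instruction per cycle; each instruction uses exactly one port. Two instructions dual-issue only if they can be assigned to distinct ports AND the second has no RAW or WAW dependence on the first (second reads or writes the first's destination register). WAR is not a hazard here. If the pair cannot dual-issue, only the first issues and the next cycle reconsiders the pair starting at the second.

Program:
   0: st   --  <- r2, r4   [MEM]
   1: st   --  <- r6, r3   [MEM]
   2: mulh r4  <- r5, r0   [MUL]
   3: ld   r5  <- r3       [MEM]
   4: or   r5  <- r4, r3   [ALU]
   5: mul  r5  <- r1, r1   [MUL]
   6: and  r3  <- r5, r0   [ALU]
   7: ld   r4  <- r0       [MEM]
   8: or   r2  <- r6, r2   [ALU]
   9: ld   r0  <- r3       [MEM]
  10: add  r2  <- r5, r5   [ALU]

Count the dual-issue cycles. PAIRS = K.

PAIRS = 3

#0 head=0: st i0 no-port MEM/MEM
#1 head=1: st mulh i1/i2 2-wide
#2 head=3: ld i3 WAW r5
#3 head=4: or i4 WAW r5
#4 head=5: mul i5 RAW r5
#5 head=6: and ld i6/i7 2-wide
#6 head=8: or ld i8/i9 2-wide
#7 head=10: add i10 tail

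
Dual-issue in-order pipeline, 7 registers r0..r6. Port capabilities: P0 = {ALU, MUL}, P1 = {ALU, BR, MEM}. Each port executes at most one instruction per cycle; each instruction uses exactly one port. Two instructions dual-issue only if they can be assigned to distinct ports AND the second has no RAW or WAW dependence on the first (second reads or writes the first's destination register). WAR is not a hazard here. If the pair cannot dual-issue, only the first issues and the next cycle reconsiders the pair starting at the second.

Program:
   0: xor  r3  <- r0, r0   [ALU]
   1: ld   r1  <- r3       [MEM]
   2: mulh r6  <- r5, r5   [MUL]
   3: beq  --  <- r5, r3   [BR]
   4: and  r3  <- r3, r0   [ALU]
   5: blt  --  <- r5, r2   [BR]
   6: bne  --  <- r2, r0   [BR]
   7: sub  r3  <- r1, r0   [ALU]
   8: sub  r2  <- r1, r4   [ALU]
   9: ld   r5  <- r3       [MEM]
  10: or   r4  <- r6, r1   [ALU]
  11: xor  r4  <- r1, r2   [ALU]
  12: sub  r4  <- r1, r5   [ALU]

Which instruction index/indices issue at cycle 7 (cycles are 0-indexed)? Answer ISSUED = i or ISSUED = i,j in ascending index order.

ISSUED = 11

t=0 i0:xor.ALU ; RAW r3
t=1 i1+i2:ld.MEM/mulh.MUL ; pair
t=2 i3+i4:beq.BR/and.ALU ; pair
t=3 i5:blt.BR ; no-port BR/BR
t=4 i6+i7:bne.BR/sub.ALU ; pair
t=5 i8+i9:sub.ALU/ld.MEM ; pair
t=6 i10:or.ALU ; WAW r4
t=7 i11:xor.ALU ; WAW r4
t=8 i12:sub.ALU ; tail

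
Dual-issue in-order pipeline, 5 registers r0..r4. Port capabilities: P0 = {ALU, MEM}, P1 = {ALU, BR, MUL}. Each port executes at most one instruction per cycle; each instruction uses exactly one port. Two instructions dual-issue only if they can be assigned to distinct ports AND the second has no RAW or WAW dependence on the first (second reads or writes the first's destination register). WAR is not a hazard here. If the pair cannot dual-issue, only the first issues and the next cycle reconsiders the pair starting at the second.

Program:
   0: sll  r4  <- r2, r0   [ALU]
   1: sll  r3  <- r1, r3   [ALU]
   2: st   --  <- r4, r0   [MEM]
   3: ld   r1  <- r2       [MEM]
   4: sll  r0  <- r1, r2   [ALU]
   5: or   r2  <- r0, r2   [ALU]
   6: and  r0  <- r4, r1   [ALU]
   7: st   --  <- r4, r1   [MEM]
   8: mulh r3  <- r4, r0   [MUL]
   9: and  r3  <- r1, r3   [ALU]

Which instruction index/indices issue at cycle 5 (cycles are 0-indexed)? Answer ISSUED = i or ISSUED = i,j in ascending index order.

ISSUED = 7,8

[0] i0+i1  sll.ALU sll.ALU  -- dual
[1] i2  st.MEM  -- no-port MEM/MEM
[2] i3  ld.MEM  -- RAW r1
[3] i4  sll.ALU  -- RAW r0
[4] i5+i6  or.ALU and.ALU  -- dual
[5] i7+i8  st.MEM mulh.MUL  -- dual
[6] i9  and.ALU  -- tail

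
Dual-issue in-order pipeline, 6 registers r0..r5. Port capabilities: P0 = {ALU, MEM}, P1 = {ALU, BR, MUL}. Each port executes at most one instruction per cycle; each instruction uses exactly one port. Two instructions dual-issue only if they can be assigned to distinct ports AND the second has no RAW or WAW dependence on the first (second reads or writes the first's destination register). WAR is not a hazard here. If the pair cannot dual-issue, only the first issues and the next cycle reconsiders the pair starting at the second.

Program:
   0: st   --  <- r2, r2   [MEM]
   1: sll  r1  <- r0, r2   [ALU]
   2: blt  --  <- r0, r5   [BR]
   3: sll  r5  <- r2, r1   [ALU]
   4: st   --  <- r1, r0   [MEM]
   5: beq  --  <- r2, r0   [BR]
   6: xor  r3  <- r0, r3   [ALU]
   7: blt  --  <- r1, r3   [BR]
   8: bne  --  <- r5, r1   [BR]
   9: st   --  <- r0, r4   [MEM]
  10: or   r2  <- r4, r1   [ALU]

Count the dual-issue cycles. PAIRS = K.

PAIRS = 4

t=0 i0+i1:st sll ; dual
t=1 i2+i3:blt sll ; dual
t=2 i4+i5:st beq ; dual
t=3 i6:xor ; RAW r3
t=4 i7:blt ; no-port BR/BR
t=5 i8+i9:bne st ; dual
t=6 i10:or ; tail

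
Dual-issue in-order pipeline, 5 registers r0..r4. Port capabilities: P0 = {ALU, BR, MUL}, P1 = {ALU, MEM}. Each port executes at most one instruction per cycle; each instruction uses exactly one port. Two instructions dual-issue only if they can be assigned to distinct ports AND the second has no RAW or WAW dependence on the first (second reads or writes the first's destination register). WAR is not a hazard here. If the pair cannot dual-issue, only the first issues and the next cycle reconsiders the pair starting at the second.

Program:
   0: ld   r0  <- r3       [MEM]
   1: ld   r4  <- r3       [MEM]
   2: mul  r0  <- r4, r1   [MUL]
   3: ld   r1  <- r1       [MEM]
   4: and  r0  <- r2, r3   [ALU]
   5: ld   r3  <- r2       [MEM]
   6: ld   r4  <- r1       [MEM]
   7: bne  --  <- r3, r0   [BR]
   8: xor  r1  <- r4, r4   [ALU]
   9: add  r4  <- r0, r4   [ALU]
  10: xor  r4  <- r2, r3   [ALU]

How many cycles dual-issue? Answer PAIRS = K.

[0] i0  ld  -- no-port MEM/MEM
[1] i1  ld  -- RAW r4
[2] i2/i3  mul ld  -- pair
[3] i4/i5  and ld  -- pair
[4] i6/i7  ld bne  -- pair
[5] i8/i9  xor add  -- pair
[6] i10  xor  -- tail

PAIRS = 4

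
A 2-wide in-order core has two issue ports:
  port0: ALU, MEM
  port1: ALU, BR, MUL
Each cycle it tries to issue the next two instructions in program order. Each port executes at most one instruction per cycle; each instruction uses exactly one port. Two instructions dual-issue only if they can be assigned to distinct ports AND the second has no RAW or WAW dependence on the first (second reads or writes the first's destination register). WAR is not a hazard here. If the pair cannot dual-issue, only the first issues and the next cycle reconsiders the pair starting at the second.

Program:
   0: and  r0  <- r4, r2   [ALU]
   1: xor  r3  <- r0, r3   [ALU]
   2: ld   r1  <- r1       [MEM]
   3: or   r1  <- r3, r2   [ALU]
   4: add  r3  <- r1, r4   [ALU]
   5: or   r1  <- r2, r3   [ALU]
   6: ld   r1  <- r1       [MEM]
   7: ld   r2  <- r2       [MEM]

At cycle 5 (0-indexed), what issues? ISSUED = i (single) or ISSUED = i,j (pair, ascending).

c0: i0 and.ALU  RAW r0
c1: i1+i2 xor.ALU/ld.MEM  2-wide
c2: i3 or.ALU  RAW r1
c3: i4 add.ALU  RAW r3
c4: i5 or.ALU  RAW+WAW r1
c5: i6 ld.MEM  no-port MEM/MEM
c6: i7 ld.MEM  tail

ISSUED = 6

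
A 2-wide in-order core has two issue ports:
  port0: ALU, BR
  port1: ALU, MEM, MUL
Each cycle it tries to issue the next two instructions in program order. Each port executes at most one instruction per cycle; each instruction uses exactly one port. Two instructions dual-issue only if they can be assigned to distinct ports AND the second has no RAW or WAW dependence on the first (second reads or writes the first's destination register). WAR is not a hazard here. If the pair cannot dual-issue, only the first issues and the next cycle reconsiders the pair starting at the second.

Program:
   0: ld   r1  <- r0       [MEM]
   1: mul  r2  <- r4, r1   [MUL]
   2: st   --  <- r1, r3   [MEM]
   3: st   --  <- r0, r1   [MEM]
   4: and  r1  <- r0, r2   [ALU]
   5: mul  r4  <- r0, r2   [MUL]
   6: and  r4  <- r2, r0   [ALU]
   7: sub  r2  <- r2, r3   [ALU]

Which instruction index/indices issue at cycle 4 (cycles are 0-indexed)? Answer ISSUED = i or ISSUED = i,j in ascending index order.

ISSUED = 5

[0] i0  ld  -- no-port MEM/MUL
[1] i1  mul  -- no-port MUL/MEM
[2] i2  st  -- no-port MEM/MEM
[3] i3/i4  st+and  -- pair
[4] i5  mul  -- WAW r4
[5] i6/i7  and+sub  -- pair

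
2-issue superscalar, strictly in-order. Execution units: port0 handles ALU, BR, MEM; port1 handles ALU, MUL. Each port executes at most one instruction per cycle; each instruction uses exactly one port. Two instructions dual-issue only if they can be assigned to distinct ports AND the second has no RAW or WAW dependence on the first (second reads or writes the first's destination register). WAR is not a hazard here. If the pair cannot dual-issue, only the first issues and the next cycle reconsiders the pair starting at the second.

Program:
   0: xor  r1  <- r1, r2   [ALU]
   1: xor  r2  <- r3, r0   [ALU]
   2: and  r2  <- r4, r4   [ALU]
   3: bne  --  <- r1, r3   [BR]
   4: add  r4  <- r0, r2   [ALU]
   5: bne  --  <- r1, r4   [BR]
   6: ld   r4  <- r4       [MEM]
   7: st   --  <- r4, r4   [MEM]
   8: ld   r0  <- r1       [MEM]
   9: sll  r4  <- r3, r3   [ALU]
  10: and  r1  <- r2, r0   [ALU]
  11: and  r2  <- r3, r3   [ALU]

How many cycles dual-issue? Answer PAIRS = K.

t=0 i0,i1:xor;xor ; 2-wide
t=1 i2,i3:and;bne ; 2-wide
t=2 i4:add ; RAW r4
t=3 i5:bne ; no-port BR/MEM
t=4 i6:ld ; no-port MEM/MEM
t=5 i7:st ; no-port MEM/MEM
t=6 i8,i9:ld;sll ; 2-wide
t=7 i10,i11:and;and ; 2-wide

PAIRS = 4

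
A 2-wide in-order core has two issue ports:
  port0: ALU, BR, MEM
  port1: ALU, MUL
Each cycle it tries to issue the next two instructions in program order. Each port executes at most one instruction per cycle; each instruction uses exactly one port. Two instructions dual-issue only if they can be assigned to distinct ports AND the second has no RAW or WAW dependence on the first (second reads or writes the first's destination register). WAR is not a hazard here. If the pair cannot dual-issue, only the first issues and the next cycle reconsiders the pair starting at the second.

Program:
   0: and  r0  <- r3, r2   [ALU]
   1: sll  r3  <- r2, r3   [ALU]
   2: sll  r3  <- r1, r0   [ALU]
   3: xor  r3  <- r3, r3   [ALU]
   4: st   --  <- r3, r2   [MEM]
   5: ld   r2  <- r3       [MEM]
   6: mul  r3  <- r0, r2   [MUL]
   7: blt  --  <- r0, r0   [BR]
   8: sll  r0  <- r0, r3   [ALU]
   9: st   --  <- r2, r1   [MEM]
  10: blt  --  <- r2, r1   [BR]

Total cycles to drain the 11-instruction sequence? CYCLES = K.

c0: i0,i1 and.ALU/sll.ALU  2-wide
c1: i2 sll.ALU  RAW+WAW r3
c2: i3 xor.ALU  RAW r3
c3: i4 st.MEM  no-port MEM/MEM
c4: i5 ld.MEM  RAW r2
c5: i6,i7 mul.MUL/blt.BR  2-wide
c6: i8,i9 sll.ALU/st.MEM  2-wide
c7: i10 blt.BR  tail

CYCLES = 8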